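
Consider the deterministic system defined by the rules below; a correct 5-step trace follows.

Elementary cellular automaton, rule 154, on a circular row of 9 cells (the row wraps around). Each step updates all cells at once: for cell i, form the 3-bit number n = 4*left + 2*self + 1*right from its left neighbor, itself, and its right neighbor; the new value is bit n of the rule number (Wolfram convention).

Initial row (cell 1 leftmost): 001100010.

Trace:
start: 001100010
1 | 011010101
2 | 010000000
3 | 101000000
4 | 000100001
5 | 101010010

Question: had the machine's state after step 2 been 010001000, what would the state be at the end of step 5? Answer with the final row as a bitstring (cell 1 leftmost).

state after step 2 := 010001000
3 | 101010100
4 | 000000011
5 | 100000110

100000110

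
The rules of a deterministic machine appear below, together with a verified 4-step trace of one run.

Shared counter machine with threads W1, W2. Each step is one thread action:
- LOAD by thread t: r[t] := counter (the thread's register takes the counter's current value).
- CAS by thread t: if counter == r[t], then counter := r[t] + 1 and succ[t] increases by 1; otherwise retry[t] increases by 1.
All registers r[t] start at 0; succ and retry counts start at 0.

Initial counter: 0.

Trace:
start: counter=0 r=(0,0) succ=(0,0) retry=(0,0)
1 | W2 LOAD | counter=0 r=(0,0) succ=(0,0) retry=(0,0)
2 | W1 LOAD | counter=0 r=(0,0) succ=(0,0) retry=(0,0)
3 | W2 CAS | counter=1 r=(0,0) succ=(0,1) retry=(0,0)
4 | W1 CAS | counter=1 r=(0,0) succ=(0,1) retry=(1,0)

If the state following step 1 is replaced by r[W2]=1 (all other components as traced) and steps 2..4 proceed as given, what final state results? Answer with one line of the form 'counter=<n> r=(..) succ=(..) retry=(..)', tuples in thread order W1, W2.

state after step 1 := counter=0 r=(0,1) succ=(0,0) retry=(0,0)
2 | W1 LOAD | counter=0 r=(0,1) succ=(0,0) retry=(0,0)
3 | W2 CAS | counter=0 r=(0,1) succ=(0,0) retry=(0,1)
4 | W1 CAS | counter=1 r=(0,1) succ=(1,0) retry=(0,1)

counter=1 r=(0,1) succ=(1,0) retry=(0,1)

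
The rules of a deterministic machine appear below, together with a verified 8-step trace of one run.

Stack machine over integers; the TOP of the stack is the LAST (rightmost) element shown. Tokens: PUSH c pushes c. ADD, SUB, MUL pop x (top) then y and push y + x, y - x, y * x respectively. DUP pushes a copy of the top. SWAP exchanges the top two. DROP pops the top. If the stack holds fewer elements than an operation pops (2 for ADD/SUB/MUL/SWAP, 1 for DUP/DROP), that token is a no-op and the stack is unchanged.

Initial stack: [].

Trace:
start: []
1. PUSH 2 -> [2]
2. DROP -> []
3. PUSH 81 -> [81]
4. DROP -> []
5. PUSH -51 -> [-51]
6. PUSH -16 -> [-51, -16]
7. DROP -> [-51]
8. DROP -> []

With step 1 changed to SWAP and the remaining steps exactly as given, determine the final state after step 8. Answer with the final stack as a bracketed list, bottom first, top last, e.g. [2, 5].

(re-executing from step 1 with the substitution; state before step 1: [])
1. SWAP -> []
2. DROP -> []
3. PUSH 81 -> [81]
4. DROP -> []
5. PUSH -51 -> [-51]
6. PUSH -16 -> [-51, -16]
7. DROP -> [-51]
8. DROP -> []

[]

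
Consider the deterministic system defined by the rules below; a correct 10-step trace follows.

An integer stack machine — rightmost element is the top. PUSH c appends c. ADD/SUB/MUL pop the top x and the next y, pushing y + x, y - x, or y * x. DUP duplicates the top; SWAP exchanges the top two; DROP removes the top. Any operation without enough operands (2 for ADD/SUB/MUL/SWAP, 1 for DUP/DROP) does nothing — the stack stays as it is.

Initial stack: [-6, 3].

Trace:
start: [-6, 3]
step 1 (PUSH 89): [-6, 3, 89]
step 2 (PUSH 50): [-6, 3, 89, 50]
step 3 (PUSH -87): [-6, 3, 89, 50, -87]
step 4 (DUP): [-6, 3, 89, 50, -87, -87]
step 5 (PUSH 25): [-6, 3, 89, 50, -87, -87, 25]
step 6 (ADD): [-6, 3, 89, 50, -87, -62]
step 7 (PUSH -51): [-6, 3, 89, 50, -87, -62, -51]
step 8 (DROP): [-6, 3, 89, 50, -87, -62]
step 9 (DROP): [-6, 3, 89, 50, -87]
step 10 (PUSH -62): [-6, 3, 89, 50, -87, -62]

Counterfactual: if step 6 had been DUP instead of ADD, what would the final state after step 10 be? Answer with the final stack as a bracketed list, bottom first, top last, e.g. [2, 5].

(re-executing from step 6 with the substitution; state before step 6: [-6, 3, 89, 50, -87, -87, 25])
step 6 (DUP): [-6, 3, 89, 50, -87, -87, 25, 25]
step 7 (PUSH -51): [-6, 3, 89, 50, -87, -87, 25, 25, -51]
step 8 (DROP): [-6, 3, 89, 50, -87, -87, 25, 25]
step 9 (DROP): [-6, 3, 89, 50, -87, -87, 25]
step 10 (PUSH -62): [-6, 3, 89, 50, -87, -87, 25, -62]

[-6, 3, 89, 50, -87, -87, 25, -62]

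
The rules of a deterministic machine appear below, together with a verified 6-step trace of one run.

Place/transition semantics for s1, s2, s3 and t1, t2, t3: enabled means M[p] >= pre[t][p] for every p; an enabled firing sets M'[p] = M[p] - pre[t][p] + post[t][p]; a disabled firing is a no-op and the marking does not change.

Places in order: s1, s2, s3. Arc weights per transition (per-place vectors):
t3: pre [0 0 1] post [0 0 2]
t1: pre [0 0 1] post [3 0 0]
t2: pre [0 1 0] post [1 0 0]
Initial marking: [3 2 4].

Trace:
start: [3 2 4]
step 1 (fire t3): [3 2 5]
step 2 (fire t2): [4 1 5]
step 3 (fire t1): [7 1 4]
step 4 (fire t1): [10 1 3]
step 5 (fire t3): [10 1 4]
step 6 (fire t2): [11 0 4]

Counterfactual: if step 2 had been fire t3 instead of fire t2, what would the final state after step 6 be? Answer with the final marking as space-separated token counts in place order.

(re-executing from step 2 with the substitution; state before step 2: [3 2 5])
step 2 (fire t3): [3 2 6]
step 3 (fire t1): [6 2 5]
step 4 (fire t1): [9 2 4]
step 5 (fire t3): [9 2 5]
step 6 (fire t2): [10 1 5]

10 1 5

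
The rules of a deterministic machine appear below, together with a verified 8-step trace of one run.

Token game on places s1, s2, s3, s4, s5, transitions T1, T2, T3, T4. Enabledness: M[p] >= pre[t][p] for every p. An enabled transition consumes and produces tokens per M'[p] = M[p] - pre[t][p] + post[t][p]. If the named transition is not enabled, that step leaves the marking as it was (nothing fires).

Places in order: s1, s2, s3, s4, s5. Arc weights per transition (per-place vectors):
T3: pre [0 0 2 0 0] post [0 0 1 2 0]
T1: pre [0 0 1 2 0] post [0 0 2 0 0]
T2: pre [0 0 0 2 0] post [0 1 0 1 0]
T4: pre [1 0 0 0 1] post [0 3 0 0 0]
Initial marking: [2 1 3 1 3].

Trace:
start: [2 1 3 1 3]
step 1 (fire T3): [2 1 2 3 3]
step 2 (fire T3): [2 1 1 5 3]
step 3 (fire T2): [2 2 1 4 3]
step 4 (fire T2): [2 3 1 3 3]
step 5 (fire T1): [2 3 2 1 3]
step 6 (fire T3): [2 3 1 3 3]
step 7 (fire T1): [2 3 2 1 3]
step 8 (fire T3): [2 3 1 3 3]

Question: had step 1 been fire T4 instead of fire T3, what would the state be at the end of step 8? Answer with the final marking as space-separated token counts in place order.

(re-executing from step 1 with the substitution; state before step 1: [2 1 3 1 3])
step 1 (fire T4): [1 4 3 1 2]
step 2 (fire T3): [1 4 2 3 2]
step 3 (fire T2): [1 5 2 2 2]
step 4 (fire T2): [1 6 2 1 2]
step 5 (fire T1): [1 6 2 1 2]
step 6 (fire T3): [1 6 1 3 2]
step 7 (fire T1): [1 6 2 1 2]
step 8 (fire T3): [1 6 1 3 2]

1 6 1 3 2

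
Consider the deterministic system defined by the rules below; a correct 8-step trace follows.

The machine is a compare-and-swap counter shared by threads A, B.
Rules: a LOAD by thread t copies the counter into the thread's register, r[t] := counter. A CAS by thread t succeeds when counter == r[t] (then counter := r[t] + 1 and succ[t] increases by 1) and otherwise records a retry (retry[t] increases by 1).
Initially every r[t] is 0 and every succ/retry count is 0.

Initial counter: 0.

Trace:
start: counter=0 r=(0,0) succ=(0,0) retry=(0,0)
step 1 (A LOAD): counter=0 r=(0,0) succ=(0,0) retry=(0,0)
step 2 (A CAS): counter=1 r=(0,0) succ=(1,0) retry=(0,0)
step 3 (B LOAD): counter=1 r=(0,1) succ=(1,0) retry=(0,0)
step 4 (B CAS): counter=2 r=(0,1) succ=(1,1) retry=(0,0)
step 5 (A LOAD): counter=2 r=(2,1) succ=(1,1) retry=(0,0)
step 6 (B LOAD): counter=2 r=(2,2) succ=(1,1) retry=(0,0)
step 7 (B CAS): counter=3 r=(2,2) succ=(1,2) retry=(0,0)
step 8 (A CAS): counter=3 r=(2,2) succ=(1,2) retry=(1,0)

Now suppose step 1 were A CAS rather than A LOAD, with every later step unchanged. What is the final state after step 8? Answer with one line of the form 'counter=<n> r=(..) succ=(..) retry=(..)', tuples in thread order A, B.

counter=3 r=(2,2) succ=(1,2) retry=(2,0)

(re-executing from step 1 with the substitution; state before step 1: counter=0 r=(0,0) succ=(0,0) retry=(0,0))
step 1 (A CAS): counter=1 r=(0,0) succ=(1,0) retry=(0,0)
step 2 (A CAS): counter=1 r=(0,0) succ=(1,0) retry=(1,0)
step 3 (B LOAD): counter=1 r=(0,1) succ=(1,0) retry=(1,0)
step 4 (B CAS): counter=2 r=(0,1) succ=(1,1) retry=(1,0)
step 5 (A LOAD): counter=2 r=(2,1) succ=(1,1) retry=(1,0)
step 6 (B LOAD): counter=2 r=(2,2) succ=(1,1) retry=(1,0)
step 7 (B CAS): counter=3 r=(2,2) succ=(1,2) retry=(1,0)
step 8 (A CAS): counter=3 r=(2,2) succ=(1,2) retry=(2,0)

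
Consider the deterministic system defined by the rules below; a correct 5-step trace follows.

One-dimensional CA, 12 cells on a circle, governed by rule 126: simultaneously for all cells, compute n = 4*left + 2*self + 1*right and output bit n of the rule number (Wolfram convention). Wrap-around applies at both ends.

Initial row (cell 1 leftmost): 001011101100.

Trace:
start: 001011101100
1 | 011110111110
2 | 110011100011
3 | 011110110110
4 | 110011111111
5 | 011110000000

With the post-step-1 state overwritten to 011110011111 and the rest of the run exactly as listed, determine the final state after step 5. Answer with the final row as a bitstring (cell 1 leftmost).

011110000000

state after step 1 := 011110011111
2 | 110011110001
3 | 011110011011
4 | 110011111111
5 | 011110000000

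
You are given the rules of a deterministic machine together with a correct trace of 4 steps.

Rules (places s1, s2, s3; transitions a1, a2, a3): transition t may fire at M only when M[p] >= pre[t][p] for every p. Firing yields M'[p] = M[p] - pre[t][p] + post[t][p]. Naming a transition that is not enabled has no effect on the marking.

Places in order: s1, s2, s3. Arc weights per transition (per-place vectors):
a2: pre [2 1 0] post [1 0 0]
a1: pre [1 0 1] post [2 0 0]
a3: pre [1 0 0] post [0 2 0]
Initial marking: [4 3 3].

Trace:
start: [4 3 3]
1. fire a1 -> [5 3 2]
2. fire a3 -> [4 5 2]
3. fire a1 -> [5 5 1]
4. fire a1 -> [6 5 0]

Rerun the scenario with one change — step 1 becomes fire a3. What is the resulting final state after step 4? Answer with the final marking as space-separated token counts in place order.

(re-executing from step 1 with the substitution; state before step 1: [4 3 3])
1. fire a3 -> [3 5 3]
2. fire a3 -> [2 7 3]
3. fire a1 -> [3 7 2]
4. fire a1 -> [4 7 1]

4 7 1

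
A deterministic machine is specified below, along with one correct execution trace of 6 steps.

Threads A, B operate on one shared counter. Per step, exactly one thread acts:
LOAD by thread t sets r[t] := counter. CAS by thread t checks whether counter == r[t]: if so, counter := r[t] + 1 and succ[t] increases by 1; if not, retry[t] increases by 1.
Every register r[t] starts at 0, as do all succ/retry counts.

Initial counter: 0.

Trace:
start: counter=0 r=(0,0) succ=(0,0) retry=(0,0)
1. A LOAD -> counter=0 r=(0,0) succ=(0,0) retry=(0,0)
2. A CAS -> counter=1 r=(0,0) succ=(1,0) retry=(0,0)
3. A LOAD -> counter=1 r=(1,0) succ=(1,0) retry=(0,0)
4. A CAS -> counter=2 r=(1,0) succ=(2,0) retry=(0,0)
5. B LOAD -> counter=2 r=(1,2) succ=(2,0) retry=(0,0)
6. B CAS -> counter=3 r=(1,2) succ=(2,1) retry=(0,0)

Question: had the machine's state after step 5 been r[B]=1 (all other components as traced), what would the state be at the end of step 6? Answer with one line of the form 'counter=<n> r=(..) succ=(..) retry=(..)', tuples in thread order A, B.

state after step 5 := counter=2 r=(1,1) succ=(2,0) retry=(0,0)
6. B CAS -> counter=2 r=(1,1) succ=(2,0) retry=(0,1)

counter=2 r=(1,1) succ=(2,0) retry=(0,1)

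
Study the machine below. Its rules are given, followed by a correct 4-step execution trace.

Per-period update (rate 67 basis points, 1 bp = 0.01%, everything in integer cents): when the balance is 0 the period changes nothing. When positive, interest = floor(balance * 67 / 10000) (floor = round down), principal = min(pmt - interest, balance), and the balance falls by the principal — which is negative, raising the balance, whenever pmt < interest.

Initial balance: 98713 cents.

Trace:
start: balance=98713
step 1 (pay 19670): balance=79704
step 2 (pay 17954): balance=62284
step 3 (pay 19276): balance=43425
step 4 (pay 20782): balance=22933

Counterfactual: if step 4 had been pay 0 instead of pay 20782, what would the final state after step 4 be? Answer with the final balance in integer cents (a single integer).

(re-executing from step 4 with the substitution; state before step 4: balance=43425)
step 4 (pay 0): balance=43715

43715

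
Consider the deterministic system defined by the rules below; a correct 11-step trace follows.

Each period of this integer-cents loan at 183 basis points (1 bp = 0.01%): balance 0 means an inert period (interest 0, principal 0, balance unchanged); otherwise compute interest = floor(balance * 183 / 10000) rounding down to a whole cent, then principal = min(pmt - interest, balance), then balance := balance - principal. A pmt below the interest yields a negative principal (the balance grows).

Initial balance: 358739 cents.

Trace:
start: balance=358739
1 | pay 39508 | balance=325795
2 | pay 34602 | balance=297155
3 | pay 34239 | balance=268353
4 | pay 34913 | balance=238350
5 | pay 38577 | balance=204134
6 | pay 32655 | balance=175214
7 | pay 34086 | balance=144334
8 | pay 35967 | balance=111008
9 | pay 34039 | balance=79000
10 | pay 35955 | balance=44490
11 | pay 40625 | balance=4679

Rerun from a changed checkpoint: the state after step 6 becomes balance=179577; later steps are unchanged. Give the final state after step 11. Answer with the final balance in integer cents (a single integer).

state after step 6 := balance=179577
7 | pay 34086 | balance=148777
8 | pay 35967 | balance=115532
9 | pay 34039 | balance=83607
10 | pay 35955 | balance=49182
11 | pay 40625 | balance=9457

9457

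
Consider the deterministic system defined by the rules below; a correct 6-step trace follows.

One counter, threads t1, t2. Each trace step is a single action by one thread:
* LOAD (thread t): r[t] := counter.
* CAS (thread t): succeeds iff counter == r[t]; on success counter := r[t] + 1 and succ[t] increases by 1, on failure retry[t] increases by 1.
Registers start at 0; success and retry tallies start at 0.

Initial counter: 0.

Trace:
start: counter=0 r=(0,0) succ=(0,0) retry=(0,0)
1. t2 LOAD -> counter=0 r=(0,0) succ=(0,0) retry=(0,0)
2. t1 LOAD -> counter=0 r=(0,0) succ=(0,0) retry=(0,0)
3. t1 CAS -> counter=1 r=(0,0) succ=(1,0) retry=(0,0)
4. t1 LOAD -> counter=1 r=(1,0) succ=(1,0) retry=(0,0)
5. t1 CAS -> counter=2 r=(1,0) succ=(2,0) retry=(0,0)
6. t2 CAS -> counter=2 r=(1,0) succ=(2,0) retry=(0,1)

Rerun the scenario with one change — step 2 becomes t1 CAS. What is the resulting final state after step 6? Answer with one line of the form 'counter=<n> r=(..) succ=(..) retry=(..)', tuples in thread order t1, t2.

counter=2 r=(1,0) succ=(2,0) retry=(1,1)

(re-executing from step 2 with the substitution; state before step 2: counter=0 r=(0,0) succ=(0,0) retry=(0,0))
2. t1 CAS -> counter=1 r=(0,0) succ=(1,0) retry=(0,0)
3. t1 CAS -> counter=1 r=(0,0) succ=(1,0) retry=(1,0)
4. t1 LOAD -> counter=1 r=(1,0) succ=(1,0) retry=(1,0)
5. t1 CAS -> counter=2 r=(1,0) succ=(2,0) retry=(1,0)
6. t2 CAS -> counter=2 r=(1,0) succ=(2,0) retry=(1,1)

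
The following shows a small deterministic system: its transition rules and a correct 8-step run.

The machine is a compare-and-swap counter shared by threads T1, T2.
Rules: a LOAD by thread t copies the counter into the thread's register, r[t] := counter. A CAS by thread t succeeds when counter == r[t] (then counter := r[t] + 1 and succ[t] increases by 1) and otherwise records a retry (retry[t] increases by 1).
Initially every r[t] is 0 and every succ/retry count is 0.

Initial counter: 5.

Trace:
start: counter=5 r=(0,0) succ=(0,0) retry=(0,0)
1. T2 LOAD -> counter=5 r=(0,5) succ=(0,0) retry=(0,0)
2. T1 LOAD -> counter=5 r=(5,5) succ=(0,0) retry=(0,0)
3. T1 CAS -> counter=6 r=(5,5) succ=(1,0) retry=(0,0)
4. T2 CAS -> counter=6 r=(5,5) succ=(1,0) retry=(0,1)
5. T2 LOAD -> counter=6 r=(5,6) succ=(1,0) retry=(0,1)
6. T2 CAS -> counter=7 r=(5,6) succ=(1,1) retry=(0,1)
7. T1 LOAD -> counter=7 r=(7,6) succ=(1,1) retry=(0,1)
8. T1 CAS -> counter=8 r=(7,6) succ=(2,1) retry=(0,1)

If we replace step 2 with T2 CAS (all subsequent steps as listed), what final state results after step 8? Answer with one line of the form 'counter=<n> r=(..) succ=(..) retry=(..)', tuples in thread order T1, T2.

(re-executing from step 2 with the substitution; state before step 2: counter=5 r=(0,5) succ=(0,0) retry=(0,0))
2. T2 CAS -> counter=6 r=(0,5) succ=(0,1) retry=(0,0)
3. T1 CAS -> counter=6 r=(0,5) succ=(0,1) retry=(1,0)
4. T2 CAS -> counter=6 r=(0,5) succ=(0,1) retry=(1,1)
5. T2 LOAD -> counter=6 r=(0,6) succ=(0,1) retry=(1,1)
6. T2 CAS -> counter=7 r=(0,6) succ=(0,2) retry=(1,1)
7. T1 LOAD -> counter=7 r=(7,6) succ=(0,2) retry=(1,1)
8. T1 CAS -> counter=8 r=(7,6) succ=(1,2) retry=(1,1)

counter=8 r=(7,6) succ=(1,2) retry=(1,1)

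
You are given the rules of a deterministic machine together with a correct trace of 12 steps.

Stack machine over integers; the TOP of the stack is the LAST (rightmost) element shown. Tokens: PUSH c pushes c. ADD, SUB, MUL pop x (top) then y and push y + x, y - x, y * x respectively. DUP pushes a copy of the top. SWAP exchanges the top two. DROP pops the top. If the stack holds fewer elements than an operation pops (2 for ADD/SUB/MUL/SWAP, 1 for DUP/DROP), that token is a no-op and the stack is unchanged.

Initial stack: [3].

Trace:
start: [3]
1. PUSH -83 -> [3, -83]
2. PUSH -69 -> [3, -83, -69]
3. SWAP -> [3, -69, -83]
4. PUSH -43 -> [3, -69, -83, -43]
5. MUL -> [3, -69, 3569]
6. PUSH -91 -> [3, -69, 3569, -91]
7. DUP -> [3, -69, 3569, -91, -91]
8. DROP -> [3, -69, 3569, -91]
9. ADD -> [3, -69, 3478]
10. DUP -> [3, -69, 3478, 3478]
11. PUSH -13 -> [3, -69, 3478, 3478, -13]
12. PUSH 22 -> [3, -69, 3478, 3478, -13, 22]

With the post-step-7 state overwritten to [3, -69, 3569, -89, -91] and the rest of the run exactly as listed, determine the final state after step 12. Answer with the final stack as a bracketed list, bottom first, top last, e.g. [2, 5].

state after step 7 := [3, -69, 3569, -89, -91]
8. DROP -> [3, -69, 3569, -89]
9. ADD -> [3, -69, 3480]
10. DUP -> [3, -69, 3480, 3480]
11. PUSH -13 -> [3, -69, 3480, 3480, -13]
12. PUSH 22 -> [3, -69, 3480, 3480, -13, 22]

[3, -69, 3480, 3480, -13, 22]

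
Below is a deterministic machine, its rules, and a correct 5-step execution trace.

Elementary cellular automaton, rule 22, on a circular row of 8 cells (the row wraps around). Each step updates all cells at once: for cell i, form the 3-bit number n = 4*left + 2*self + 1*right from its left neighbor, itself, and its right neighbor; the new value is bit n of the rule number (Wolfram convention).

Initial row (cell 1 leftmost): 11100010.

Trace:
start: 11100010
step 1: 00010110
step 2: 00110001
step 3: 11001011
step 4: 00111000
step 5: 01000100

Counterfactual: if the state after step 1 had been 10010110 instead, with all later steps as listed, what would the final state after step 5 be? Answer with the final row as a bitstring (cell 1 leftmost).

01100000

state after step 1 := 10010110
step 2: 11110000
step 3: 00001001
step 4: 10011111
step 5: 01100000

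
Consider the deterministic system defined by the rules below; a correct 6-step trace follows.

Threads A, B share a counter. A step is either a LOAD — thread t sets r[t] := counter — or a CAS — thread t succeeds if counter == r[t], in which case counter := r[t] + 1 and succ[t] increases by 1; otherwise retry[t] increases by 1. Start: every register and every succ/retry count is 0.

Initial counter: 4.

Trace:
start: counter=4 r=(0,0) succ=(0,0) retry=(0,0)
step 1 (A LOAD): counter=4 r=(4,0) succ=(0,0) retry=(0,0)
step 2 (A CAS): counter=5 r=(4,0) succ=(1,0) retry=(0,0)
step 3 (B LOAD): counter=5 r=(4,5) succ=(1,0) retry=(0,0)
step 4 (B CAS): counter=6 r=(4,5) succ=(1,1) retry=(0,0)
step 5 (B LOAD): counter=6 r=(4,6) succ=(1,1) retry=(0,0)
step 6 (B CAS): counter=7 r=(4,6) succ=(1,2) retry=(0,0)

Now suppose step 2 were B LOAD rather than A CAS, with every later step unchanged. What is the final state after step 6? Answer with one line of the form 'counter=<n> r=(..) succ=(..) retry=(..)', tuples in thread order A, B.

counter=6 r=(4,5) succ=(0,2) retry=(0,0)

(re-executing from step 2 with the substitution; state before step 2: counter=4 r=(4,0) succ=(0,0) retry=(0,0))
step 2 (B LOAD): counter=4 r=(4,4) succ=(0,0) retry=(0,0)
step 3 (B LOAD): counter=4 r=(4,4) succ=(0,0) retry=(0,0)
step 4 (B CAS): counter=5 r=(4,4) succ=(0,1) retry=(0,0)
step 5 (B LOAD): counter=5 r=(4,5) succ=(0,1) retry=(0,0)
step 6 (B CAS): counter=6 r=(4,5) succ=(0,2) retry=(0,0)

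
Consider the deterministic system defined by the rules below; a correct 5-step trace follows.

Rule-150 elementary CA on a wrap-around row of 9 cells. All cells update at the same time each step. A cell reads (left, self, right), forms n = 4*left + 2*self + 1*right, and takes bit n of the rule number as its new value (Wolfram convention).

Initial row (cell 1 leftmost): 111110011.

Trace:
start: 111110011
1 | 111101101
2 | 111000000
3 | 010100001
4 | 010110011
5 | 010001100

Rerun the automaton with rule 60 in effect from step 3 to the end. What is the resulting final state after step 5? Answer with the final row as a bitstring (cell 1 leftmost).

101101000

(re-executing steps 3..5 under rule 60; state before step 3: 111000000)
3 | 100100000
4 | 110110000
5 | 101101000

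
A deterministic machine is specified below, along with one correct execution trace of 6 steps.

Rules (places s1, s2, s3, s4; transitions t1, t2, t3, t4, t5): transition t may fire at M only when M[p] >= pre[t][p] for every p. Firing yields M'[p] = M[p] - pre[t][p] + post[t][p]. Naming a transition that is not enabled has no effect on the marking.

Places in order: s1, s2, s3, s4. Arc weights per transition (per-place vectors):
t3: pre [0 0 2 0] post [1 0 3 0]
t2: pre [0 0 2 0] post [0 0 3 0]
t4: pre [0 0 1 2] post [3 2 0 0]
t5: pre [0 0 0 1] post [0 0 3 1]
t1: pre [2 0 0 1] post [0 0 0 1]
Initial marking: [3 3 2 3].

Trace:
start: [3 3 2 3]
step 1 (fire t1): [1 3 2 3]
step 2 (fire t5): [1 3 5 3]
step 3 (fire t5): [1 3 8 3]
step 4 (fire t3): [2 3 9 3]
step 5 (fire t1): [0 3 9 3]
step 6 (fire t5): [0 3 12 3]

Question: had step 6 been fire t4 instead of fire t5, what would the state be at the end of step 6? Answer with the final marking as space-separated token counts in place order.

3 5 8 1

(re-executing from step 6 with the substitution; state before step 6: [0 3 9 3])
step 6 (fire t4): [3 5 8 1]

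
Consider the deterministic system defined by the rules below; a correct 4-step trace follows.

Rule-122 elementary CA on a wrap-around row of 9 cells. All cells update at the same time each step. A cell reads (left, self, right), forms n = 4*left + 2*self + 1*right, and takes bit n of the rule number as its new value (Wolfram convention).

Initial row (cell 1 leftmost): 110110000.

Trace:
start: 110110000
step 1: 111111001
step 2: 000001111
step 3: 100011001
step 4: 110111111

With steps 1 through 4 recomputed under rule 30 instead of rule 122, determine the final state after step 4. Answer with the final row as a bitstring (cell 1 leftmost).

111011100

(re-executing steps 1..4 under rule 30; state before step 1: 110110000)
step 1: 100101001
step 2: 011101111
step 3: 010001000
step 4: 111011100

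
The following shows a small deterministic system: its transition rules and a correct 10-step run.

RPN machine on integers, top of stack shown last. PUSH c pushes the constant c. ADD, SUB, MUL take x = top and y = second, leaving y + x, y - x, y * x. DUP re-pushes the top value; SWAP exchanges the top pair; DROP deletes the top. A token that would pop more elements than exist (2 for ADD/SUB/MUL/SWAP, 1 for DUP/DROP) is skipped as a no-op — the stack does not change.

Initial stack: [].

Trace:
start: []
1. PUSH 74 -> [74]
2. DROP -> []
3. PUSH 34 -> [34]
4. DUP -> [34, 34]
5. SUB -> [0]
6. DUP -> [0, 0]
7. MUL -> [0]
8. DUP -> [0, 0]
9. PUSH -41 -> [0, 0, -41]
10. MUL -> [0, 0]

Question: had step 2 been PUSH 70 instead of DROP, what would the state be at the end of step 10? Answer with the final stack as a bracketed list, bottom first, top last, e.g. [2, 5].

[74, 70, 0, 0]

(re-executing from step 2 with the substitution; state before step 2: [74])
2. PUSH 70 -> [74, 70]
3. PUSH 34 -> [74, 70, 34]
4. DUP -> [74, 70, 34, 34]
5. SUB -> [74, 70, 0]
6. DUP -> [74, 70, 0, 0]
7. MUL -> [74, 70, 0]
8. DUP -> [74, 70, 0, 0]
9. PUSH -41 -> [74, 70, 0, 0, -41]
10. MUL -> [74, 70, 0, 0]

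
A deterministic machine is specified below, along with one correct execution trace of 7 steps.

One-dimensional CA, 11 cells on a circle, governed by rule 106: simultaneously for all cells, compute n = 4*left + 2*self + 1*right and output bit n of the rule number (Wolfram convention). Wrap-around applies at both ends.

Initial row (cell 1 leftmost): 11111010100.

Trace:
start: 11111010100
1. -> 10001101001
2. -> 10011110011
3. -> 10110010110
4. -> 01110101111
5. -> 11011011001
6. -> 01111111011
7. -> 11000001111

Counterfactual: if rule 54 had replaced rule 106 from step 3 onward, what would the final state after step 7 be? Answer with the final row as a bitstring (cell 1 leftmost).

00000000000

(re-executing steps 3..7 under rule 54; state before step 3: 10011110011)
3. -> 01100001100
4. -> 10010010010
5. -> 11111111111
6. -> 00000000000
7. -> 00000000000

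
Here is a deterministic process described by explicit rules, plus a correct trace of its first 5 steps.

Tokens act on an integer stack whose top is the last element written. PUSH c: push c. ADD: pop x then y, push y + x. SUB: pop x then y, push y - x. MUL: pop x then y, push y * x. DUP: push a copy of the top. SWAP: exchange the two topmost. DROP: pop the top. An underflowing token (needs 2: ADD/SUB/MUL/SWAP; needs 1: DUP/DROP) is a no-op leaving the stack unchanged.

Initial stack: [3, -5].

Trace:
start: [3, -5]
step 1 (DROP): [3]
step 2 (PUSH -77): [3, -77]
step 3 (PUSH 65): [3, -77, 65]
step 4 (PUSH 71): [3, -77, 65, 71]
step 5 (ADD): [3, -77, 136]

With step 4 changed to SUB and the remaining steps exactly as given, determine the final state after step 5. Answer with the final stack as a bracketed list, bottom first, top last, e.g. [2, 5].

(re-executing from step 4 with the substitution; state before step 4: [3, -77, 65])
step 4 (SUB): [3, -142]
step 5 (ADD): [-139]

[-139]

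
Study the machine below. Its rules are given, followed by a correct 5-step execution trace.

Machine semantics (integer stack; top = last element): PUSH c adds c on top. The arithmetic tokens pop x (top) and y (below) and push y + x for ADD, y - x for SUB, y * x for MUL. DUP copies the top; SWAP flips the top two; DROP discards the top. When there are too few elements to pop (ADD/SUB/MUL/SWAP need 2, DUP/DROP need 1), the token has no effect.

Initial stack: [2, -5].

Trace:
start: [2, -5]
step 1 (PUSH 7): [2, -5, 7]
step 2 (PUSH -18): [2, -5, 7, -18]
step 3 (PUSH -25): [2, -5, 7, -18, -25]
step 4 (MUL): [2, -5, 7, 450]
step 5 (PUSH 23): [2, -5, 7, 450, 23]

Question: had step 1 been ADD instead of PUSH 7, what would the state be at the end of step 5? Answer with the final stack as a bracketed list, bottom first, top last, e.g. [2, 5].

(re-executing from step 1 with the substitution; state before step 1: [2, -5])
step 1 (ADD): [-3]
step 2 (PUSH -18): [-3, -18]
step 3 (PUSH -25): [-3, -18, -25]
step 4 (MUL): [-3, 450]
step 5 (PUSH 23): [-3, 450, 23]

[-3, 450, 23]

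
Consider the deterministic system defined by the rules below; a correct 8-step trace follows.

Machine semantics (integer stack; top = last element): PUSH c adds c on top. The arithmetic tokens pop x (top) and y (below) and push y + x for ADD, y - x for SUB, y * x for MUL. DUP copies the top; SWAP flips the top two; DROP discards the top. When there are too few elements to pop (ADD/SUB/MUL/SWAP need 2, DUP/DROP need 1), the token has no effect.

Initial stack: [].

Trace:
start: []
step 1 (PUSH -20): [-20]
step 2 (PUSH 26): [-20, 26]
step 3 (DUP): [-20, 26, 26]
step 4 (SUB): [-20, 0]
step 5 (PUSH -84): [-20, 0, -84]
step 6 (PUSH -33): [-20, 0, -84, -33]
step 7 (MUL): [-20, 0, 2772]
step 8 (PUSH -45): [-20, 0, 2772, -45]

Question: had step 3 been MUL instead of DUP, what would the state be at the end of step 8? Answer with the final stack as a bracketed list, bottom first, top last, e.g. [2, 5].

(re-executing from step 3 with the substitution; state before step 3: [-20, 26])
step 3 (MUL): [-520]
step 4 (SUB): [-520]
step 5 (PUSH -84): [-520, -84]
step 6 (PUSH -33): [-520, -84, -33]
step 7 (MUL): [-520, 2772]
step 8 (PUSH -45): [-520, 2772, -45]

[-520, 2772, -45]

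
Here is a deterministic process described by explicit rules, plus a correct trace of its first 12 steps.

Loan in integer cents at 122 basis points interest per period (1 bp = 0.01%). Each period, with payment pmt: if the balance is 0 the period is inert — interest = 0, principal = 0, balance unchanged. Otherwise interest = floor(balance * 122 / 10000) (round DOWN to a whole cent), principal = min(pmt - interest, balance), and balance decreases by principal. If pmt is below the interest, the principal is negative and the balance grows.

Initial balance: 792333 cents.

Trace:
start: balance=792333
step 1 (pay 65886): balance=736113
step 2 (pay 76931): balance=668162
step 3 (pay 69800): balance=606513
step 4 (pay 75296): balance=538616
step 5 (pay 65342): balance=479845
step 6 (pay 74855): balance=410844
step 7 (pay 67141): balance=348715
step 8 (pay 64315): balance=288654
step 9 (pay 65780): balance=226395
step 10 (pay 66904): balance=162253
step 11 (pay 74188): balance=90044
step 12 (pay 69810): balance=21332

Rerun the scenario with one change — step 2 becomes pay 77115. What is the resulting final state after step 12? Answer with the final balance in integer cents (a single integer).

21121

(re-executing from step 2 with the substitution; state before step 2: balance=736113)
step 2 (pay 77115): balance=667978
step 3 (pay 69800): balance=606327
step 4 (pay 75296): balance=538428
step 5 (pay 65342): balance=479654
step 6 (pay 74855): balance=410650
step 7 (pay 67141): balance=348518
step 8 (pay 64315): balance=288454
step 9 (pay 65780): balance=226193
step 10 (pay 66904): balance=162048
step 11 (pay 74188): balance=89836
step 12 (pay 69810): balance=21121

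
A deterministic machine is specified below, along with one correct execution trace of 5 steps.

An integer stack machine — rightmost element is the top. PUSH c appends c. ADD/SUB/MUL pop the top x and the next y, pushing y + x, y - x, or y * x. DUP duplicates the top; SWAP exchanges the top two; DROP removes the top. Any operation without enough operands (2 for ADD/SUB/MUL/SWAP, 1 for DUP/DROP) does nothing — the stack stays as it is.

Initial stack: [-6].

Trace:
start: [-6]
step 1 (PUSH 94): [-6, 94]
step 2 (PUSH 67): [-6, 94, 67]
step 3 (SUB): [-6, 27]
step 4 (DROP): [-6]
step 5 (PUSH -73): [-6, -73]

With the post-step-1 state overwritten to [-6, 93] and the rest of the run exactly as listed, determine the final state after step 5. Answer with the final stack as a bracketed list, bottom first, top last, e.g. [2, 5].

state after step 1 := [-6, 93]
step 2 (PUSH 67): [-6, 93, 67]
step 3 (SUB): [-6, 26]
step 4 (DROP): [-6]
step 5 (PUSH -73): [-6, -73]

[-6, -73]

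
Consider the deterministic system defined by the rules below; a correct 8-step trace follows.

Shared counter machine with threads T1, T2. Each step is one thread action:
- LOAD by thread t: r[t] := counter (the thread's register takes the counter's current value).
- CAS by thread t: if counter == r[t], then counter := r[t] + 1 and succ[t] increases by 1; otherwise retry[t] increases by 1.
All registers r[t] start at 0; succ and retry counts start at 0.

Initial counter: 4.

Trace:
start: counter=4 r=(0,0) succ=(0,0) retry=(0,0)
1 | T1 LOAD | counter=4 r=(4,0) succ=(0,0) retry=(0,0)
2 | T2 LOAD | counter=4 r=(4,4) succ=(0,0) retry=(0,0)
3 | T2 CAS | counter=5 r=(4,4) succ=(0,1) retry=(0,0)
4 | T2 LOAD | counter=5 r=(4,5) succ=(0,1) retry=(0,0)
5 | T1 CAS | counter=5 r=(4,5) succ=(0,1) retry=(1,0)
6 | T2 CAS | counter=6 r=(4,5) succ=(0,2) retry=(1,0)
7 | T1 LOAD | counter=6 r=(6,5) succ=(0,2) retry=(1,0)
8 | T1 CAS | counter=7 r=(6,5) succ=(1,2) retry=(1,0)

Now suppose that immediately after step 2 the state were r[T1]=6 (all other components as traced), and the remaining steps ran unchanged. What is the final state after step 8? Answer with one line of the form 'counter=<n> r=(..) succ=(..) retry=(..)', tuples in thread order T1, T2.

counter=7 r=(6,5) succ=(1,2) retry=(1,0)

state after step 2 := counter=4 r=(6,4) succ=(0,0) retry=(0,0)
3 | T2 CAS | counter=5 r=(6,4) succ=(0,1) retry=(0,0)
4 | T2 LOAD | counter=5 r=(6,5) succ=(0,1) retry=(0,0)
5 | T1 CAS | counter=5 r=(6,5) succ=(0,1) retry=(1,0)
6 | T2 CAS | counter=6 r=(6,5) succ=(0,2) retry=(1,0)
7 | T1 LOAD | counter=6 r=(6,5) succ=(0,2) retry=(1,0)
8 | T1 CAS | counter=7 r=(6,5) succ=(1,2) retry=(1,0)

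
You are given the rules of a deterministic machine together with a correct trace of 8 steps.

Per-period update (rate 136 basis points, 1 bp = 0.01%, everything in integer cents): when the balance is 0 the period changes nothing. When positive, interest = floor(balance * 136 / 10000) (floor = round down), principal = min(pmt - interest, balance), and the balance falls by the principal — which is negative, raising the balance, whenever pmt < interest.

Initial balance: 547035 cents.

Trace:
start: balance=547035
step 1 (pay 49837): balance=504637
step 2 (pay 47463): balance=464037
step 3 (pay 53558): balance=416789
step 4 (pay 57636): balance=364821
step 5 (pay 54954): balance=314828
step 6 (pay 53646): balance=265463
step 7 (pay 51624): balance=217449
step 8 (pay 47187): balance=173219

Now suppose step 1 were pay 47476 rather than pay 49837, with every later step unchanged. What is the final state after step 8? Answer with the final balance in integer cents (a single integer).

175815

(re-executing from step 1 with the substitution; state before step 1: balance=547035)
step 1 (pay 47476): balance=506998
step 2 (pay 47463): balance=466430
step 3 (pay 53558): balance=419215
step 4 (pay 57636): balance=367280
step 5 (pay 54954): balance=317321
step 6 (pay 53646): balance=267990
step 7 (pay 51624): balance=220010
step 8 (pay 47187): balance=175815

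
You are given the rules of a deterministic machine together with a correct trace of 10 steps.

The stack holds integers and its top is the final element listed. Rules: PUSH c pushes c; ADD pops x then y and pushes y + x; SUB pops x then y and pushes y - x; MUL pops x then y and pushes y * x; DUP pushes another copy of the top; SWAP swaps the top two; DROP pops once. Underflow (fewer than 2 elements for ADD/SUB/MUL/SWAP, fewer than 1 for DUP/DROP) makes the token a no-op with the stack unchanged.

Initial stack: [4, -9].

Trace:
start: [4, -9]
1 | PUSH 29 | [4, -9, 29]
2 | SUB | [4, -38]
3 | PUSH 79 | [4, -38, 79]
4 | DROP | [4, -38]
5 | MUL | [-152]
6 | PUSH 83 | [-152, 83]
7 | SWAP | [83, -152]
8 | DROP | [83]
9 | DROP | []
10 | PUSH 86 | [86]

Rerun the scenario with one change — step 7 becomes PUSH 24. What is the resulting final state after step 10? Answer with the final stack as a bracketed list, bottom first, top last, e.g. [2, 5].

[-152, 86]

(re-executing from step 7 with the substitution; state before step 7: [-152, 83])
7 | PUSH 24 | [-152, 83, 24]
8 | DROP | [-152, 83]
9 | DROP | [-152]
10 | PUSH 86 | [-152, 86]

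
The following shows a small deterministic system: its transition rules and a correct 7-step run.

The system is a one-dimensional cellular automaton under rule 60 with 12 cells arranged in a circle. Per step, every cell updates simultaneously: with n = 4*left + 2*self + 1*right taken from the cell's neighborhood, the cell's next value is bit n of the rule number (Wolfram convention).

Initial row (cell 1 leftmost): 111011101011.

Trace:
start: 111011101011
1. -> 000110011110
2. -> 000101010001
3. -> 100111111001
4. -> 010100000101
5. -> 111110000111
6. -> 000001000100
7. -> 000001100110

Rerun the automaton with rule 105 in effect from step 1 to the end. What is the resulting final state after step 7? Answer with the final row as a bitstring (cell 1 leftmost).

(re-executing steps 1..7 under rule 105; state before step 1: 111011101011)
1. -> 001110110110
2. -> 101011111110
3. -> 010110000011
4. -> 101110111011
5. -> 111011101110
6. -> 101110111011
7. -> 111011101110

111011101110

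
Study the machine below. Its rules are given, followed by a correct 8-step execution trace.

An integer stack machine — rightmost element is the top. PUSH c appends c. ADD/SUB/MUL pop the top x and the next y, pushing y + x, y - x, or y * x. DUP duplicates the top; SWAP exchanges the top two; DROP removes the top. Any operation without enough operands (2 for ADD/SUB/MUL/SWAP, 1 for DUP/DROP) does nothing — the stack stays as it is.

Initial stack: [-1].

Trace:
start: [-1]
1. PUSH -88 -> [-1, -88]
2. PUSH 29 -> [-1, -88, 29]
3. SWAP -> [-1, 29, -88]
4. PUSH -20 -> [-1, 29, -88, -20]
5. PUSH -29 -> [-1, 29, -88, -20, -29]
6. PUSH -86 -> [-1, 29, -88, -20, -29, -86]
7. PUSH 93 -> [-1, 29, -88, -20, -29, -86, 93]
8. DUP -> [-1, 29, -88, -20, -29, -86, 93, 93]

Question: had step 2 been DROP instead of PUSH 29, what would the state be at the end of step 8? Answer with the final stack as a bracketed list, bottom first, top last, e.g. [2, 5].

[-1, -20, -29, -86, 93, 93]

(re-executing from step 2 with the substitution; state before step 2: [-1, -88])
2. DROP -> [-1]
3. SWAP -> [-1]
4. PUSH -20 -> [-1, -20]
5. PUSH -29 -> [-1, -20, -29]
6. PUSH -86 -> [-1, -20, -29, -86]
7. PUSH 93 -> [-1, -20, -29, -86, 93]
8. DUP -> [-1, -20, -29, -86, 93, 93]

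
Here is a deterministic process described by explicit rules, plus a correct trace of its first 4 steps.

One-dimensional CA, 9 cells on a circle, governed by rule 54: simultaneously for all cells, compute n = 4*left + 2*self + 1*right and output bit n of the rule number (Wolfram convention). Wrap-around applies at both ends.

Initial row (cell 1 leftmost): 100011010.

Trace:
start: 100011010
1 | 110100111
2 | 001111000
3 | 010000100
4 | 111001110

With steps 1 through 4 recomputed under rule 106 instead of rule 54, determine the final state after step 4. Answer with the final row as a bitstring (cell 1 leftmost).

110111010

(re-executing steps 1..4 under rule 106; state before step 1: 100011010)
1 | 000111101
2 | 001100110
3 | 011101110
4 | 110111010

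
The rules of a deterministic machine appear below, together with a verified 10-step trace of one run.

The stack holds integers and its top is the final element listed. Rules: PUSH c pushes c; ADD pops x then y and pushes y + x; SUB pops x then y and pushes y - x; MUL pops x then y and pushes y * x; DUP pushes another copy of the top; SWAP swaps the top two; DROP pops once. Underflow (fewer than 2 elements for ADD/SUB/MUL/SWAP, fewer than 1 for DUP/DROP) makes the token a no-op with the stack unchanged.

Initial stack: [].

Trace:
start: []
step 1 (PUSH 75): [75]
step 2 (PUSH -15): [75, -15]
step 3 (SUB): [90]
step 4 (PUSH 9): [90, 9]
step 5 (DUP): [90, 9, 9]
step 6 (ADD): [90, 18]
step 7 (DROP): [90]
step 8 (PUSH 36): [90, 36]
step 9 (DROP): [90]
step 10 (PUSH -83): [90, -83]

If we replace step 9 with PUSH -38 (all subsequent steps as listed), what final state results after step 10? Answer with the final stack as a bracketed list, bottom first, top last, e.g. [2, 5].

(re-executing from step 9 with the substitution; state before step 9: [90, 36])
step 9 (PUSH -38): [90, 36, -38]
step 10 (PUSH -83): [90, 36, -38, -83]

[90, 36, -38, -83]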